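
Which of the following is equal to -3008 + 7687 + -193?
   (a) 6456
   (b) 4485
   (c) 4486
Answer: c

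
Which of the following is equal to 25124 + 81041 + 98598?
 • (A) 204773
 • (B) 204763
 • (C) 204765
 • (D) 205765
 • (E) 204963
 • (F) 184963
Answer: B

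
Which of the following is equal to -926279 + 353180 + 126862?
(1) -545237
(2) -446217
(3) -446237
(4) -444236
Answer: 3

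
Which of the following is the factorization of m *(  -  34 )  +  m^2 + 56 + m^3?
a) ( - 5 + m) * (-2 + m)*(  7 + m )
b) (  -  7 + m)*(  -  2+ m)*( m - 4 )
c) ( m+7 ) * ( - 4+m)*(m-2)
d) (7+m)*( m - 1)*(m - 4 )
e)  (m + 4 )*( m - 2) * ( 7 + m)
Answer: c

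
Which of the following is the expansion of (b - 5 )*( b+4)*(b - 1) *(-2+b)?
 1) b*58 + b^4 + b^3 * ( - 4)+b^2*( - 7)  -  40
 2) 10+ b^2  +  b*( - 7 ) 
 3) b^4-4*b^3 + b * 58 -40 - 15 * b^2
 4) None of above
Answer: 3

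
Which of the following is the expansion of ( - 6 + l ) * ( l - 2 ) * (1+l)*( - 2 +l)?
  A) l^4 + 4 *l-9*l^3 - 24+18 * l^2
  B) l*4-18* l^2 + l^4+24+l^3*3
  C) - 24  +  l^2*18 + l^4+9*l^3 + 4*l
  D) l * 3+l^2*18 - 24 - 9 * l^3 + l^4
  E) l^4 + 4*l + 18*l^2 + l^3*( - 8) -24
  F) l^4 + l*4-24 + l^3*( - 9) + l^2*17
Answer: A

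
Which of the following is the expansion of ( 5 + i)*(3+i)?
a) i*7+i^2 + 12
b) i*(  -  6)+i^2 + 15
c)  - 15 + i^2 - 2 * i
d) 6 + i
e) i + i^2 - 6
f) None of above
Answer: f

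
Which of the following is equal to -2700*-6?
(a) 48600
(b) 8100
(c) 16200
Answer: c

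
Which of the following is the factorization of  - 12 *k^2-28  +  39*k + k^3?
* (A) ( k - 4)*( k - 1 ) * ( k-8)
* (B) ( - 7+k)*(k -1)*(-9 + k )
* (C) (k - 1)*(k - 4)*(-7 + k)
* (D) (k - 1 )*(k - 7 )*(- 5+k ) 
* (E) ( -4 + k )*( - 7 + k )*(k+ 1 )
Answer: C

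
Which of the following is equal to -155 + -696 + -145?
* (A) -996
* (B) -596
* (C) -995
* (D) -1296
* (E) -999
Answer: A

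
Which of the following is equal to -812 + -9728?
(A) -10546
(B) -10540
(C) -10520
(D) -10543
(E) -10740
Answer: B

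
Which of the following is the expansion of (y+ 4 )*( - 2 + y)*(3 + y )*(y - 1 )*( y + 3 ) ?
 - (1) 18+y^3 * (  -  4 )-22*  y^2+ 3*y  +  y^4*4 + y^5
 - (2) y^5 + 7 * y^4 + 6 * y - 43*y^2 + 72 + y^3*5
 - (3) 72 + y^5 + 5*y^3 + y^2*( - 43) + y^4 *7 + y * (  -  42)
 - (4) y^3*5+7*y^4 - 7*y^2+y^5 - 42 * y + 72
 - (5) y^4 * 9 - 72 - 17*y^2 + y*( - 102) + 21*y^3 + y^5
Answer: 3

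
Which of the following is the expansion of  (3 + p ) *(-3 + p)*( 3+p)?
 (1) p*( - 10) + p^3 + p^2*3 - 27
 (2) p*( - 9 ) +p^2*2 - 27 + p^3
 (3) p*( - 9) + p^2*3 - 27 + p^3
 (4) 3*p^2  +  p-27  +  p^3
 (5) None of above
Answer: 3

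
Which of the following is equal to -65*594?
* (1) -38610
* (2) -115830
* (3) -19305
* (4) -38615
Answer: 1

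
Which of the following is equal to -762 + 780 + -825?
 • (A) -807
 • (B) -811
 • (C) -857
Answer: A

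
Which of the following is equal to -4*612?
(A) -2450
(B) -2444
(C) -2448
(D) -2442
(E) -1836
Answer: C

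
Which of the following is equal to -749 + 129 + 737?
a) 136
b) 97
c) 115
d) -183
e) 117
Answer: e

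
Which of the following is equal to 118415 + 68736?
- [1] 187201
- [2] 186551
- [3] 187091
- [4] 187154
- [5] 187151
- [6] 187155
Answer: 5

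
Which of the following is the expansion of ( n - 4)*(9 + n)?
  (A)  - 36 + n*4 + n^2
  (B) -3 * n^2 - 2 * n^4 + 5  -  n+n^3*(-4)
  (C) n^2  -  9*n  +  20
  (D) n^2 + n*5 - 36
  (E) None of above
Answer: D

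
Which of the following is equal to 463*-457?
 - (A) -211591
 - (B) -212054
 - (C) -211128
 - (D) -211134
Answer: A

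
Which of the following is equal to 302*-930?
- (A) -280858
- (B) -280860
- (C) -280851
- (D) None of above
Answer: B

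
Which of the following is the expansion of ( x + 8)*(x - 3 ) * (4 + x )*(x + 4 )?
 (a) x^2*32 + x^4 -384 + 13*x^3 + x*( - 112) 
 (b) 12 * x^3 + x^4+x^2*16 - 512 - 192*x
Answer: a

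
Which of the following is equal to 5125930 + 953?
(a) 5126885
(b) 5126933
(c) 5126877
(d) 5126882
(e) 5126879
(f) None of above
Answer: f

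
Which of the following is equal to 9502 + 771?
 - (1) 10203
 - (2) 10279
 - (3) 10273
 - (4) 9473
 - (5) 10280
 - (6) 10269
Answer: 3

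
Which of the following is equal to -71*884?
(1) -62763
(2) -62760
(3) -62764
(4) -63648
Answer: 3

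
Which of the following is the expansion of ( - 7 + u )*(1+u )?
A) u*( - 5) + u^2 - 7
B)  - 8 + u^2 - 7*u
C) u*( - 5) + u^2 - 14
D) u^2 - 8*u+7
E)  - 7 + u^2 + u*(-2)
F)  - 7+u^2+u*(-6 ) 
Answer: F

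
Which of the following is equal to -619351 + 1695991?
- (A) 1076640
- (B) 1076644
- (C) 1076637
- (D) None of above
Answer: A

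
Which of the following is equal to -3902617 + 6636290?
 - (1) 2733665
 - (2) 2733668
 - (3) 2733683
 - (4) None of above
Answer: 4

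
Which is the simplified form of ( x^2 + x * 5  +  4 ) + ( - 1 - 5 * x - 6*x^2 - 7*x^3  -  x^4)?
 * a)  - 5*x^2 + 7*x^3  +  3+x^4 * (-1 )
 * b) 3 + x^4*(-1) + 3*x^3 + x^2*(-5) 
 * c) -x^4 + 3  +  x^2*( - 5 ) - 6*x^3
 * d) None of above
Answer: d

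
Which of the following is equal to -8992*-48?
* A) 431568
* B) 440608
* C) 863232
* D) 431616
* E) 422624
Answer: D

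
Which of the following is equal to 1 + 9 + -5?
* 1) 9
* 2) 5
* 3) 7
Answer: 2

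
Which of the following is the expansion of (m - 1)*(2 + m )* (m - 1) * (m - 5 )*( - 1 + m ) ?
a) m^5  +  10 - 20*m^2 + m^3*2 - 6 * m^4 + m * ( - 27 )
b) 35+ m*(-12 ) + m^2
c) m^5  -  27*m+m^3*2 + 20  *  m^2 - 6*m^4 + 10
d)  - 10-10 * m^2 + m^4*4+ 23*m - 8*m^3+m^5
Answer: c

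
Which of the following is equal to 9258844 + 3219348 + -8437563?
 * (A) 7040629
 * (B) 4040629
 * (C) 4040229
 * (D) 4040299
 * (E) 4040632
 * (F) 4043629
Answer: B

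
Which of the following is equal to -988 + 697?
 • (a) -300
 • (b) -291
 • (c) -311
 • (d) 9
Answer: b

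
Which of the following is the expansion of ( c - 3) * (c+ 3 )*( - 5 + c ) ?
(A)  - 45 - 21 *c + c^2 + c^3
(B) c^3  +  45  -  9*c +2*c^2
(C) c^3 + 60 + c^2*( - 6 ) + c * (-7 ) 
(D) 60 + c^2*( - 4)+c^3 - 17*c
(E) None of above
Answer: E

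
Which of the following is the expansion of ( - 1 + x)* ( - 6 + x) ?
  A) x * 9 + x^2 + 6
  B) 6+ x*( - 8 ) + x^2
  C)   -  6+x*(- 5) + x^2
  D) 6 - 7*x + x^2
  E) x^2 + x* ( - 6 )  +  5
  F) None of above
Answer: D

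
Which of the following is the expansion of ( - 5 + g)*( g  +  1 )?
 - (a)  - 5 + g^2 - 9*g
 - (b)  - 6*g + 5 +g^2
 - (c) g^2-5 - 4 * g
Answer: c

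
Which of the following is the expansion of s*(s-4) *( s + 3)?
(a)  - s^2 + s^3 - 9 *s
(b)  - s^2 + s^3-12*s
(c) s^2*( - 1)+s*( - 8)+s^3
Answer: b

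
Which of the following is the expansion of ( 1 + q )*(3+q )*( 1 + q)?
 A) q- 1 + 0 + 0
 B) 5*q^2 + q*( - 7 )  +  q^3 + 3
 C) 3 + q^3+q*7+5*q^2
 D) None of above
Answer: C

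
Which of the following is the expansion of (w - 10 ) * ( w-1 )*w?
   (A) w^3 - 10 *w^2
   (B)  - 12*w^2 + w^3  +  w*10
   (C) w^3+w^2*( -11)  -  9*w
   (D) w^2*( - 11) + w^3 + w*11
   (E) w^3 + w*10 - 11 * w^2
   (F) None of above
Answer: E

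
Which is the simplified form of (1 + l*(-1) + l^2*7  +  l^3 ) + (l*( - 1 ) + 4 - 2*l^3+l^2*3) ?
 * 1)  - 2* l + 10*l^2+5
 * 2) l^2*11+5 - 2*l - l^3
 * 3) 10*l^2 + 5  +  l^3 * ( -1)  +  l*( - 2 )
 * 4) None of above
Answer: 3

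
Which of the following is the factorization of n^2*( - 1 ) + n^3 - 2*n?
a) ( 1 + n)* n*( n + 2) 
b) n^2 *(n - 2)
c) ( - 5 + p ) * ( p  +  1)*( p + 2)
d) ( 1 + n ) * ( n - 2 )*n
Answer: d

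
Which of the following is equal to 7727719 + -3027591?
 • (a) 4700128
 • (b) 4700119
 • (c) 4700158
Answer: a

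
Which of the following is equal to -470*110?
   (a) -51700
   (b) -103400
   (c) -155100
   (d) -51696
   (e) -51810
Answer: a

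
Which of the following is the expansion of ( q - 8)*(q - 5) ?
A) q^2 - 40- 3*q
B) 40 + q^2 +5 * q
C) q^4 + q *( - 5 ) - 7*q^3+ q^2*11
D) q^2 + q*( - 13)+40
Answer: D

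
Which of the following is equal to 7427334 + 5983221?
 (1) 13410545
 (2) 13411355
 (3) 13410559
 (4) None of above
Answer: 4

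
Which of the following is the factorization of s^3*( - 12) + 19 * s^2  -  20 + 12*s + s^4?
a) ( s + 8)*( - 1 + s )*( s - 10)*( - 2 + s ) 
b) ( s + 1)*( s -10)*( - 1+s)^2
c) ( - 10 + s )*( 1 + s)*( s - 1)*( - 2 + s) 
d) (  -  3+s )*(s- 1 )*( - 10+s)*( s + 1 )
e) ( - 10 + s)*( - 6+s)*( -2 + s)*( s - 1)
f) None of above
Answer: c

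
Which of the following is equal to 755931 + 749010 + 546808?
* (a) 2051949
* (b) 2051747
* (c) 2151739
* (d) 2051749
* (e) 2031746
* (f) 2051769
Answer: d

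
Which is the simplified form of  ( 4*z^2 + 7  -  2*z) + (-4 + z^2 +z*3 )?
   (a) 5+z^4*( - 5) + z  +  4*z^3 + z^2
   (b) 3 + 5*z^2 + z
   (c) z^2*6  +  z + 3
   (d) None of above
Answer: b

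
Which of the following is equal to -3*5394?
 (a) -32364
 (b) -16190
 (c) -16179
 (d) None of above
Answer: d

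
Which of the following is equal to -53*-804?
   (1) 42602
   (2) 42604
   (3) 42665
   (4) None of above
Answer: 4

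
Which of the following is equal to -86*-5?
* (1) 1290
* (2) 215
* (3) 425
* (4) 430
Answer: 4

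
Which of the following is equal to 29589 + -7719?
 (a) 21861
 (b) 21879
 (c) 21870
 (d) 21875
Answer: c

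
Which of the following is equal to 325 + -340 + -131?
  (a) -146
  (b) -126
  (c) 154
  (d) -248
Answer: a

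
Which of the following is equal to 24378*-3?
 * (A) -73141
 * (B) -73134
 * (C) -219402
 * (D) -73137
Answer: B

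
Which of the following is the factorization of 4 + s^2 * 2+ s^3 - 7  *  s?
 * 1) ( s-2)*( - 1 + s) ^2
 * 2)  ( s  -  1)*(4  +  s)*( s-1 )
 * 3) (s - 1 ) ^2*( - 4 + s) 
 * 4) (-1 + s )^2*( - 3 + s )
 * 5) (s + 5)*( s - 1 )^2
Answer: 2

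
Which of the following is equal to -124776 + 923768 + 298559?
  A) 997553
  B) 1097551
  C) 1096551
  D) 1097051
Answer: B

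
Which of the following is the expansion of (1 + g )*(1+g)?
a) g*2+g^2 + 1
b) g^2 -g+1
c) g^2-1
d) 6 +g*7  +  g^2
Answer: a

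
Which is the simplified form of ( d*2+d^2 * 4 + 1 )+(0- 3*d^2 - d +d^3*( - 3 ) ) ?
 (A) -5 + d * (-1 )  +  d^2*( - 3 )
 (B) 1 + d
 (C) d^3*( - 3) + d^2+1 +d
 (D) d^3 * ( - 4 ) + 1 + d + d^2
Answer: C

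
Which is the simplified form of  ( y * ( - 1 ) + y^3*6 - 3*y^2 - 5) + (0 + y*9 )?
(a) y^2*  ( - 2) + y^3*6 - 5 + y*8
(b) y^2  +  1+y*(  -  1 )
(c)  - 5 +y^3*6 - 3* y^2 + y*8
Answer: c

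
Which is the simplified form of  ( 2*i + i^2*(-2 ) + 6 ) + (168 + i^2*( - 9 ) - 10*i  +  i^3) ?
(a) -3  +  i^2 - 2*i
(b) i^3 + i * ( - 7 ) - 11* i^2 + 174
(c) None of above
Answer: c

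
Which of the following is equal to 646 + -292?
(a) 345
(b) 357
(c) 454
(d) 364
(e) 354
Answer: e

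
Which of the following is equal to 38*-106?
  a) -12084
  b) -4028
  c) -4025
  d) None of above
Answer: b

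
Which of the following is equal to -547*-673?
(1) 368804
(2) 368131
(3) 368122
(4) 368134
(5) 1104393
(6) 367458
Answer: 2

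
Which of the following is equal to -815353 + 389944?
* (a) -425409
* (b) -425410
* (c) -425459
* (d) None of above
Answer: a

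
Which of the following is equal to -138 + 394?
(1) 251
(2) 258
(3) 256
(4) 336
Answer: 3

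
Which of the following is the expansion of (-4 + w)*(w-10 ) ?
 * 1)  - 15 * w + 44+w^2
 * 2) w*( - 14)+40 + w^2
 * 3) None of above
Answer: 2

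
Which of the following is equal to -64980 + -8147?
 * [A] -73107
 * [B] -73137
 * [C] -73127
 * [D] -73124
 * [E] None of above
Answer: C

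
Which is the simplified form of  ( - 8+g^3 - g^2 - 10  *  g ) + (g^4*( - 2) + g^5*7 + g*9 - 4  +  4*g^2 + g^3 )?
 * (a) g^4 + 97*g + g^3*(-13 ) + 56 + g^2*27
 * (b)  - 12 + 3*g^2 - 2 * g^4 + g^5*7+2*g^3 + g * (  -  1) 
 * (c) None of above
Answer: b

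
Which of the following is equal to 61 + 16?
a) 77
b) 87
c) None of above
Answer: a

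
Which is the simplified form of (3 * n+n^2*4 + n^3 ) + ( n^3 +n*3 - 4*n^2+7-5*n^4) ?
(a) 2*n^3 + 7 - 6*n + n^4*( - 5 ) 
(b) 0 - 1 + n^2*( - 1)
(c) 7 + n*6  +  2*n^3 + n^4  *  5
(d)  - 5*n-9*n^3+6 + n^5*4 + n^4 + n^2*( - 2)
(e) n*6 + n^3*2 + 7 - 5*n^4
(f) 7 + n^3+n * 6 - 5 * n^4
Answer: e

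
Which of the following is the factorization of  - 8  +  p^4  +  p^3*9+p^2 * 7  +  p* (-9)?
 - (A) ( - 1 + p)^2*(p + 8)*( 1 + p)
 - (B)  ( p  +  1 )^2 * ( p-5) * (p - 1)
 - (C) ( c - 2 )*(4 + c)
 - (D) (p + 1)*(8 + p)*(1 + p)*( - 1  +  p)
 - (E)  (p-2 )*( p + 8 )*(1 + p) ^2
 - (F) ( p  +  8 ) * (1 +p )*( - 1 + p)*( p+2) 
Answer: D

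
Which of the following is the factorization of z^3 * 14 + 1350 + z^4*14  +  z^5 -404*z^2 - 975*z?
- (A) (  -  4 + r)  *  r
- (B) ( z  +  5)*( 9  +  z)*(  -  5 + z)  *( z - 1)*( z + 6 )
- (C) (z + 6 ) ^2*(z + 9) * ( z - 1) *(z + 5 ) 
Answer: B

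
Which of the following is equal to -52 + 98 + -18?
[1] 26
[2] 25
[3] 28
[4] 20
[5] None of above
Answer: 3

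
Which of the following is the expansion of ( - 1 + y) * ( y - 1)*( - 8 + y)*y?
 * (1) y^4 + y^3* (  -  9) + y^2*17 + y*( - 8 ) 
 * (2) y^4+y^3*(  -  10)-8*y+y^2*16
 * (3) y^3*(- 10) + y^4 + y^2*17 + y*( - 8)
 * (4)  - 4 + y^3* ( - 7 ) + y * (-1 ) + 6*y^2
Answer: 3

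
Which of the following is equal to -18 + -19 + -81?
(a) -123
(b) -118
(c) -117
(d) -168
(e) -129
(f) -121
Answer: b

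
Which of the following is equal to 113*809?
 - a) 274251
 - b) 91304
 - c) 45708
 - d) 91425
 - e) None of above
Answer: e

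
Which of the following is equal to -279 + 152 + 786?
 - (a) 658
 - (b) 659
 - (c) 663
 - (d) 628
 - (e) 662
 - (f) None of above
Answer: b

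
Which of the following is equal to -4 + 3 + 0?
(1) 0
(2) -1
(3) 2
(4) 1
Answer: 2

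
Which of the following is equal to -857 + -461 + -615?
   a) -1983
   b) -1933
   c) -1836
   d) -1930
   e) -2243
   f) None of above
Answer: b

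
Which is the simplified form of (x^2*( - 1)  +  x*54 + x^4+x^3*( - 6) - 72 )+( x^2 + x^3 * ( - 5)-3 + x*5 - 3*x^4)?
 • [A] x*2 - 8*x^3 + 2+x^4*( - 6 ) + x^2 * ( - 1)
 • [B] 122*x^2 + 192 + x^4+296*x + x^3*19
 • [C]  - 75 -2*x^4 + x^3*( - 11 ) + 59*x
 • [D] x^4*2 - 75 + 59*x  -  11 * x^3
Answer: C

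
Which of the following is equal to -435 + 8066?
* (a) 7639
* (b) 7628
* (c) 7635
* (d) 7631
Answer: d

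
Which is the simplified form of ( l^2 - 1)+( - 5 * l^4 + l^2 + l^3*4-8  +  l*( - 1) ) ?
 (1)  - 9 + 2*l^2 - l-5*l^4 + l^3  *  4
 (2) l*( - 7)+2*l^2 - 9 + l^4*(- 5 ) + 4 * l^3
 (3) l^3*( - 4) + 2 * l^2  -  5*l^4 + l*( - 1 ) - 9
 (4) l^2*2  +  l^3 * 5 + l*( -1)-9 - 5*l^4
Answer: 1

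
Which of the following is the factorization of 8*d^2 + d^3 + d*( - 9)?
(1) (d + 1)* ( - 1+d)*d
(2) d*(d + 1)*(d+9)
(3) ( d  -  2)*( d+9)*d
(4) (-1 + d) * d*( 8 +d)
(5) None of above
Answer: 5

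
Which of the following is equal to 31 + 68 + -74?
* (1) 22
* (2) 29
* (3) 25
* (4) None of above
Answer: 3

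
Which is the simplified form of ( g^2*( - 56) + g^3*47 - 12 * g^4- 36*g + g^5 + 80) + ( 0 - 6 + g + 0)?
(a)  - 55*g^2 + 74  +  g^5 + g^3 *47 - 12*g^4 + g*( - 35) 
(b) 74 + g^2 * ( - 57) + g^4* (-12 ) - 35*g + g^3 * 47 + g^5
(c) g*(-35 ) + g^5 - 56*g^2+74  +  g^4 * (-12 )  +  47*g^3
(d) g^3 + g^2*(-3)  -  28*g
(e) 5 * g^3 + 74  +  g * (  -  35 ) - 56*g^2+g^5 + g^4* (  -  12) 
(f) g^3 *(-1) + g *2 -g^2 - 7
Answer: c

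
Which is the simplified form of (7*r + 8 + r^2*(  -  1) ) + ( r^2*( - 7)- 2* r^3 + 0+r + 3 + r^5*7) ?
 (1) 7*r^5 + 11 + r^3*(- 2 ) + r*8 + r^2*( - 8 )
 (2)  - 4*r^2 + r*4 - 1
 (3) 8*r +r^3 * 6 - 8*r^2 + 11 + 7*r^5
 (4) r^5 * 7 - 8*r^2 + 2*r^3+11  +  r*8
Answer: 1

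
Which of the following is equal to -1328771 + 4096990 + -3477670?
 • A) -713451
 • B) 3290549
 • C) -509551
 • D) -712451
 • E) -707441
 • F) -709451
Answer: F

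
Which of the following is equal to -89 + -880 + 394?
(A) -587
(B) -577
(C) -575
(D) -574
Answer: C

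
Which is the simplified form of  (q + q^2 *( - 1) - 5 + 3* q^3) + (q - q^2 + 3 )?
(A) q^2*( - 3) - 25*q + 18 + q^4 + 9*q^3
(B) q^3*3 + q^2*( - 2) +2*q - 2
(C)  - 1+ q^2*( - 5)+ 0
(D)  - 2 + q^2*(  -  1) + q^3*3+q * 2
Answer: B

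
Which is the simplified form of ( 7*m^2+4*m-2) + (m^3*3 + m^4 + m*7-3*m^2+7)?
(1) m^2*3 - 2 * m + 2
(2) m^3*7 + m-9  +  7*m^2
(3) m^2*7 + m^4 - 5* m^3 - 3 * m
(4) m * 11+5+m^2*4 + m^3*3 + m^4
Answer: 4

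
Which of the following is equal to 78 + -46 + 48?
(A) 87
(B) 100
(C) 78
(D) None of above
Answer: D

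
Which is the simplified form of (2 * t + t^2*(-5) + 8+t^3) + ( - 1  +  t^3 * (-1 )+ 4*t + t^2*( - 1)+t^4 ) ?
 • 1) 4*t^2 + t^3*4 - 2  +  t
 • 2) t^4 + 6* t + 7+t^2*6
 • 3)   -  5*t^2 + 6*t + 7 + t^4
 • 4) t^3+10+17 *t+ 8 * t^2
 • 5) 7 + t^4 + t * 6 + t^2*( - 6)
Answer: 5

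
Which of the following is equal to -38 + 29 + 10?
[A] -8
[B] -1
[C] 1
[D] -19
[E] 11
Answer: C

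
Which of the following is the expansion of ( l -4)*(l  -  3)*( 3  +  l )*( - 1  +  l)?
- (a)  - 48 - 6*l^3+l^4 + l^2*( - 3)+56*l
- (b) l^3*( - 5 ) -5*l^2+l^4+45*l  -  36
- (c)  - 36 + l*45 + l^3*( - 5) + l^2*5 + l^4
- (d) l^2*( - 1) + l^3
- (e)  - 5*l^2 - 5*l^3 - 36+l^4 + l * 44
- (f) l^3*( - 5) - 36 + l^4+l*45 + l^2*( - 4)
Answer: b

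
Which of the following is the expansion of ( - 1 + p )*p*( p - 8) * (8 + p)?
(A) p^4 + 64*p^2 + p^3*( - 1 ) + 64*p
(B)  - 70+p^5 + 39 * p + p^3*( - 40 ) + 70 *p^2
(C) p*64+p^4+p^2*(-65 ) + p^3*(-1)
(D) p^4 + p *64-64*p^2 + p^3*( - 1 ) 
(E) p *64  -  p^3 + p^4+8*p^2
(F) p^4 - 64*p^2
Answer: D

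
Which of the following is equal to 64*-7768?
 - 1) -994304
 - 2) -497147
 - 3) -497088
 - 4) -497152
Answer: 4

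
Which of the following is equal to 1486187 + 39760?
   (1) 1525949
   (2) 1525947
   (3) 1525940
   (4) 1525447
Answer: 2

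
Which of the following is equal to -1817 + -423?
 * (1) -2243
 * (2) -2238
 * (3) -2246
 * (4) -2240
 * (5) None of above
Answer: 4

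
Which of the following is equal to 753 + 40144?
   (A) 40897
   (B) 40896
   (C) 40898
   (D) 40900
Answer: A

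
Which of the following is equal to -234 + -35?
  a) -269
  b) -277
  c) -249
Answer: a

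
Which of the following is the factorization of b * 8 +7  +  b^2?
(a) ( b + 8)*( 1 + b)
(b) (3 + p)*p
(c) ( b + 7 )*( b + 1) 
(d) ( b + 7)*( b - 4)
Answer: c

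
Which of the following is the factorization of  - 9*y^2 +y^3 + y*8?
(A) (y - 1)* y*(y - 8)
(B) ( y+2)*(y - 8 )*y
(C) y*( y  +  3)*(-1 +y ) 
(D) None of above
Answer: A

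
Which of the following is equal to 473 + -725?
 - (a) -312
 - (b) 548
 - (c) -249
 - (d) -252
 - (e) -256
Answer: d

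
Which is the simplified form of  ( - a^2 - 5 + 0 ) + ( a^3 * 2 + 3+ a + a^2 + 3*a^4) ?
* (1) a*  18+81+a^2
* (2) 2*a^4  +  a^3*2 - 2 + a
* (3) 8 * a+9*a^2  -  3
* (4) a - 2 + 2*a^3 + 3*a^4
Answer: 4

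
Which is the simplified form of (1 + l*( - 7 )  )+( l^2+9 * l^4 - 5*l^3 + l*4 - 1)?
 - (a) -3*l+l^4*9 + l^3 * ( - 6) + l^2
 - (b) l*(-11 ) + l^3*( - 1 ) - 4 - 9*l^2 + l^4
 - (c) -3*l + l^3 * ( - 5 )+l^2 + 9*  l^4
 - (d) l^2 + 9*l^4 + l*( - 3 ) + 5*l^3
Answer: c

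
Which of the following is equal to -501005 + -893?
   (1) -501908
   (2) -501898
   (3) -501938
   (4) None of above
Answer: 2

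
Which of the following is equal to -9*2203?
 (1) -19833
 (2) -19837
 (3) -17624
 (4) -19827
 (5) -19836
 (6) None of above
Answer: 4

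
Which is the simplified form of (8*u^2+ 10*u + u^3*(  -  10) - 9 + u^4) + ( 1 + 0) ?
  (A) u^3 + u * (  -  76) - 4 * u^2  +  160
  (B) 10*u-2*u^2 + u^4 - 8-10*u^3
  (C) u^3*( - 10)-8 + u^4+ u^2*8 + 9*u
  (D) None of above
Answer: D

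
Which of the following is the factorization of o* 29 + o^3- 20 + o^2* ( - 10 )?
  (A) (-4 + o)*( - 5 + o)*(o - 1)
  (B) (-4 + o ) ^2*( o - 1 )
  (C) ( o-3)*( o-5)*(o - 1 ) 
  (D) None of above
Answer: A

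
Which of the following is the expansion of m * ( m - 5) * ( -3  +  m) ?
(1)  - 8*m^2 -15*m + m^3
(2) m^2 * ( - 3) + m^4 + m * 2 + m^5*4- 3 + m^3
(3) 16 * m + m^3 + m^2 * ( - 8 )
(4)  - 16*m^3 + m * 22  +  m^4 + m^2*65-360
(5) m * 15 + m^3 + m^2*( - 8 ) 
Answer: 5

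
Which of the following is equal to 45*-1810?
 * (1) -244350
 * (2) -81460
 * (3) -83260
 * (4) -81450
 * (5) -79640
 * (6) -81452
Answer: 4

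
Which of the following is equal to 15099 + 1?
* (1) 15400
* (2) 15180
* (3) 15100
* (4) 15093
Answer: 3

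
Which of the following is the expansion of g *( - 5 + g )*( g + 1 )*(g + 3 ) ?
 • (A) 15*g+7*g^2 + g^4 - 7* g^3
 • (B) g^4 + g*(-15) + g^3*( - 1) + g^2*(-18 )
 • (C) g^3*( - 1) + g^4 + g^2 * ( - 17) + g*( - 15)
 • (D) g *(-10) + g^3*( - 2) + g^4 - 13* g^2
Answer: C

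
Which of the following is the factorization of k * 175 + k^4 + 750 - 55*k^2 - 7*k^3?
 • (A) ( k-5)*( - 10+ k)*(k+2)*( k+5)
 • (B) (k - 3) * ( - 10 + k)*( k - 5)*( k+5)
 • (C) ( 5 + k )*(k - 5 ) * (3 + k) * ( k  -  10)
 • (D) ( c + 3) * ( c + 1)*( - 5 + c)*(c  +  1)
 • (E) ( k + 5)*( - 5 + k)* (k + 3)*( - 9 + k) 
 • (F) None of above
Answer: C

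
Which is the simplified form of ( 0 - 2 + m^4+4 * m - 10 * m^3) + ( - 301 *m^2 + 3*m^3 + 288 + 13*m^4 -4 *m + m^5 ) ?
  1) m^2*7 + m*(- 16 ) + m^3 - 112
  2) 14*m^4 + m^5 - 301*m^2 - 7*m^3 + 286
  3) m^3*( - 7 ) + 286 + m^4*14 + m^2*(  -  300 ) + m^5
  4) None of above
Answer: 2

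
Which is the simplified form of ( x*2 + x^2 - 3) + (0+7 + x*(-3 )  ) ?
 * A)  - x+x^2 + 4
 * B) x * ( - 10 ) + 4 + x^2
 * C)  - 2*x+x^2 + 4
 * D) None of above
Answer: A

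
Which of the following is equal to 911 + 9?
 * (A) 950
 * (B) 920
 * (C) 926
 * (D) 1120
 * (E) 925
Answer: B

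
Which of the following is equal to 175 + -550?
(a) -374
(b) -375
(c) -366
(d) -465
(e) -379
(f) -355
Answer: b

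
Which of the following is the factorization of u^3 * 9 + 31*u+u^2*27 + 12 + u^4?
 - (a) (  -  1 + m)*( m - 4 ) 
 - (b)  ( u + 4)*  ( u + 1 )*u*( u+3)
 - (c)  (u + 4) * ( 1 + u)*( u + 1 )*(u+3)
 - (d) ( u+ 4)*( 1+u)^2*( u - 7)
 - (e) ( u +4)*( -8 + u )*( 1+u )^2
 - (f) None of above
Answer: c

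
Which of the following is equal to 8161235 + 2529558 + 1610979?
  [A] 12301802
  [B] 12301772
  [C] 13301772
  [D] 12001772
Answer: B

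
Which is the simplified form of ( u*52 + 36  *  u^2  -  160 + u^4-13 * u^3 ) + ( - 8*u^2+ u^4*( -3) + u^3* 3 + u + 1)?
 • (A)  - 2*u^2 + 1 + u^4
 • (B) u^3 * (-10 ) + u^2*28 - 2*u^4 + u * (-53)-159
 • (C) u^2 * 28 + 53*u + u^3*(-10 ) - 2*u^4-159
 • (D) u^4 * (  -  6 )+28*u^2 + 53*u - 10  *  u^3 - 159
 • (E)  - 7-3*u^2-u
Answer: C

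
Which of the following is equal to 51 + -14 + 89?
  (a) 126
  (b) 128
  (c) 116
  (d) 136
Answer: a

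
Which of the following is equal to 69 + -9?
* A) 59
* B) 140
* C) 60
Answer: C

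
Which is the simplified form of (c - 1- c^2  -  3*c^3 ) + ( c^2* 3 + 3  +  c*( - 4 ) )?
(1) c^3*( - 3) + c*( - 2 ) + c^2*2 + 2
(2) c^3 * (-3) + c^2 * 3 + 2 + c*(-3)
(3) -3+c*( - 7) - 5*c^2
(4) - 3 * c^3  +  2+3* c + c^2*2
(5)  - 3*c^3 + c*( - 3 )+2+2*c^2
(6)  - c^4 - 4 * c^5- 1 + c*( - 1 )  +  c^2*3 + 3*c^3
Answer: 5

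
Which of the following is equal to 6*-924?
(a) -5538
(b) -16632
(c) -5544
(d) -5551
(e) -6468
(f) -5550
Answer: c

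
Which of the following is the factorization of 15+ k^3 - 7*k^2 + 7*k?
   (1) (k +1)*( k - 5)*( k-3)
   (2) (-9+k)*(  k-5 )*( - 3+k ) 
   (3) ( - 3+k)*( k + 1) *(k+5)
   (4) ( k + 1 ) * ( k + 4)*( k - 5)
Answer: 1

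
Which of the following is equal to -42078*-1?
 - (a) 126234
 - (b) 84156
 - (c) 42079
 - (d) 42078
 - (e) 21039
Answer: d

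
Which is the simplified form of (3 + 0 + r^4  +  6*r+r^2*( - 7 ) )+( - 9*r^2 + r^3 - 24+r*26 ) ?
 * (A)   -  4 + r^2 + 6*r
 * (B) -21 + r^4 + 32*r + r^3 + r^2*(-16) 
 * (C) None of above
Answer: B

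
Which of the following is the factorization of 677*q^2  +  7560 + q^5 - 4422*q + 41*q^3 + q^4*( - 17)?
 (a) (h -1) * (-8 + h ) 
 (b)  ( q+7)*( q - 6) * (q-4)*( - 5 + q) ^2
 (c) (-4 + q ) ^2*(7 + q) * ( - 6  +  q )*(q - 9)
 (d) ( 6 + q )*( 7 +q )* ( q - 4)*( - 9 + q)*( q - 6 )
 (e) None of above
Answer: e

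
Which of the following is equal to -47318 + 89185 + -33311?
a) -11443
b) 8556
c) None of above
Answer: b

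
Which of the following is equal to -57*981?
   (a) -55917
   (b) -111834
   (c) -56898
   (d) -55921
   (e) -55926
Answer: a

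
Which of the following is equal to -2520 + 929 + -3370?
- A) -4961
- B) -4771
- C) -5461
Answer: A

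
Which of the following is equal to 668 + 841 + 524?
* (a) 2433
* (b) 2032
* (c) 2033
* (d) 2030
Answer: c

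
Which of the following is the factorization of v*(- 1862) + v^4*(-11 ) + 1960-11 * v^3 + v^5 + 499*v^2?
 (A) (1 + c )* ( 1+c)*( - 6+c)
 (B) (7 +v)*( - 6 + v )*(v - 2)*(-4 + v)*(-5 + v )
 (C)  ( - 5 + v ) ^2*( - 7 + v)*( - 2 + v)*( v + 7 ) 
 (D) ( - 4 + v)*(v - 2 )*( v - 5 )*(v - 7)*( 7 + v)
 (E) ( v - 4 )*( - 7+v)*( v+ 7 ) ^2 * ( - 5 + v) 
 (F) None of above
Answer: D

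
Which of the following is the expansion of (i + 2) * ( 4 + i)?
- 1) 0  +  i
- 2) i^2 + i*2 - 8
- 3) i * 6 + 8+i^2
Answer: 3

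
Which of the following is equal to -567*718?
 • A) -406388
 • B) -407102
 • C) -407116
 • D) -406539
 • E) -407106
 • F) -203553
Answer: E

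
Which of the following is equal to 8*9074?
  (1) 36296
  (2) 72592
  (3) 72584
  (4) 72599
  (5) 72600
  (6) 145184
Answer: 2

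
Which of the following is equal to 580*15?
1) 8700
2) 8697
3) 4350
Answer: 1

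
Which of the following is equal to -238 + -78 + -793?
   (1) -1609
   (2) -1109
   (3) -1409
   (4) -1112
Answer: 2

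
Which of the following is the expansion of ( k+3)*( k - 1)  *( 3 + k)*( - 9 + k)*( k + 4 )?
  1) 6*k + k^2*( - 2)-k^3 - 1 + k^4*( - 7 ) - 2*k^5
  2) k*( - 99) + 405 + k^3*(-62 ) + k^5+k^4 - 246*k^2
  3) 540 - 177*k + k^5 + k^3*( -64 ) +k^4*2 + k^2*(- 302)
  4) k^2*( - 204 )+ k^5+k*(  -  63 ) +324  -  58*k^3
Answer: 4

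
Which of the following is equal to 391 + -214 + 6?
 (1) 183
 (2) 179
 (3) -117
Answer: 1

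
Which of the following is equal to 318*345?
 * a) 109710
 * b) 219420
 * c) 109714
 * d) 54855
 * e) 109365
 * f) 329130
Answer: a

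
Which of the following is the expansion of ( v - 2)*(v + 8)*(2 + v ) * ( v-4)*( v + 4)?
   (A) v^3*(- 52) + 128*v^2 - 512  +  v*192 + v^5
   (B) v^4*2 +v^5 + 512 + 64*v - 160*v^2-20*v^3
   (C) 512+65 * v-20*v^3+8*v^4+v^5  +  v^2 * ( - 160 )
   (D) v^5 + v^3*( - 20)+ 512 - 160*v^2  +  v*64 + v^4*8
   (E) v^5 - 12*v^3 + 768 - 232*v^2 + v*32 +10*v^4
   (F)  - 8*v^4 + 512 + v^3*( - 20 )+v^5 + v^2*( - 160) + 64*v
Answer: D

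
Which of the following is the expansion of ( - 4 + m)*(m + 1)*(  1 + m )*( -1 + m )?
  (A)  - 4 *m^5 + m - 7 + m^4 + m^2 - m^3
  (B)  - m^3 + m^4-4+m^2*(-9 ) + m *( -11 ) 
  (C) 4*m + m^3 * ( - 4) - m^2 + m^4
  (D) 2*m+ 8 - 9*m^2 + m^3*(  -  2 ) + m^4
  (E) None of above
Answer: E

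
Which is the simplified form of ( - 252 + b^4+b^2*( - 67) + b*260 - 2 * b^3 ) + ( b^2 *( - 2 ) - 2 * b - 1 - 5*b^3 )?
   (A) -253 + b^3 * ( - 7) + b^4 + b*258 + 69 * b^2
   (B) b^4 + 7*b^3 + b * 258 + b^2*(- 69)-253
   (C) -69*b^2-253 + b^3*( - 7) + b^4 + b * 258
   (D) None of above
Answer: C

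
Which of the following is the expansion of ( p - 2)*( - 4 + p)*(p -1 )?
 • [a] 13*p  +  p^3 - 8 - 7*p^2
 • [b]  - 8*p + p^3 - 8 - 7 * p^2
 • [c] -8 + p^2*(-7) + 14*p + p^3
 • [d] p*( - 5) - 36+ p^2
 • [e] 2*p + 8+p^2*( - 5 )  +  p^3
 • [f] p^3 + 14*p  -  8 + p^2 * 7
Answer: c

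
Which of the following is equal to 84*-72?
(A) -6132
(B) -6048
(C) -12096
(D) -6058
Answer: B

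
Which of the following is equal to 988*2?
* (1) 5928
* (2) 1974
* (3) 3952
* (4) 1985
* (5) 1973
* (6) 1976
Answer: 6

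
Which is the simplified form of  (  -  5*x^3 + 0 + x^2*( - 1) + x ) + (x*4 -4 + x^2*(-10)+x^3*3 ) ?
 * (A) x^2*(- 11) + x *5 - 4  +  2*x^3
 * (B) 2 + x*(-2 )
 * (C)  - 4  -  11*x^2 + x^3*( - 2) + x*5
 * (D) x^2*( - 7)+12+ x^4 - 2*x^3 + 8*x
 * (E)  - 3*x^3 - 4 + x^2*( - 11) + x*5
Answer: C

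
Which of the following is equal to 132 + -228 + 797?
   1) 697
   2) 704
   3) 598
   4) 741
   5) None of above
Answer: 5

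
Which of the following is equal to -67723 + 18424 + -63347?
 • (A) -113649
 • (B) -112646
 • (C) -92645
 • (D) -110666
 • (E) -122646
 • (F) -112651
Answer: B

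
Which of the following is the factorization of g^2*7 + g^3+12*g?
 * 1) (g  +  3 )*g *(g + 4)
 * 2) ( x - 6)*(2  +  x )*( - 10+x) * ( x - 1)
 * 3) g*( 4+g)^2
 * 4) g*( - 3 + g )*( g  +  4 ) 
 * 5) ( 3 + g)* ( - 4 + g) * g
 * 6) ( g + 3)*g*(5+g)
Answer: 1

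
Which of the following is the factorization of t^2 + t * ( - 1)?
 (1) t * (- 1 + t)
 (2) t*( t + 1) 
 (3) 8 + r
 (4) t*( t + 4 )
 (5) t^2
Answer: 1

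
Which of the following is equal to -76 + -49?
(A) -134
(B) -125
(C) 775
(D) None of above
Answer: B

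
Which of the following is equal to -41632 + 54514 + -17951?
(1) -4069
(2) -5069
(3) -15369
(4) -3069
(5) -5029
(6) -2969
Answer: 2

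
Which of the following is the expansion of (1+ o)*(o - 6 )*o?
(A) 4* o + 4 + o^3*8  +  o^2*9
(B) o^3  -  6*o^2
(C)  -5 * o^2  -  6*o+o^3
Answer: C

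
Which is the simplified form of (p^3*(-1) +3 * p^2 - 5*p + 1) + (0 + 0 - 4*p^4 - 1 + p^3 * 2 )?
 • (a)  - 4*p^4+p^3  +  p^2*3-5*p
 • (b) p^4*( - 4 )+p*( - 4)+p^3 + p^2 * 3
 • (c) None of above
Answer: a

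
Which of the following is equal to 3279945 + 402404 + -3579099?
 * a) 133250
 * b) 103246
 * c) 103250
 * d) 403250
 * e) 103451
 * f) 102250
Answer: c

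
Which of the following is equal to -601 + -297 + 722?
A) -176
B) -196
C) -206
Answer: A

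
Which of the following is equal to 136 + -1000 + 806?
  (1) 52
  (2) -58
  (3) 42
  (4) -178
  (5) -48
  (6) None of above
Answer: 2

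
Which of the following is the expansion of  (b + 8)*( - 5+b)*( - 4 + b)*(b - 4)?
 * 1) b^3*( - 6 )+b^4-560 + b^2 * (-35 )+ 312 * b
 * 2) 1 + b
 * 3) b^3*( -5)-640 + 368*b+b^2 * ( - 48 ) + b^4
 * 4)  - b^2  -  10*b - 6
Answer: 3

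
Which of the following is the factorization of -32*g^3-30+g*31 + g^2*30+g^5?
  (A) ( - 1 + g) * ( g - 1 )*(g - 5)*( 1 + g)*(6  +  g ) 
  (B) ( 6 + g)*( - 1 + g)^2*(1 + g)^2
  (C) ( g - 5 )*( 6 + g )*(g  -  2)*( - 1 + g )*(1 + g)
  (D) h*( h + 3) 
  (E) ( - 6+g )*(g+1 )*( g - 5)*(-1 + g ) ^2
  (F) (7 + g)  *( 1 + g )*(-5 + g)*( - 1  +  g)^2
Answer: A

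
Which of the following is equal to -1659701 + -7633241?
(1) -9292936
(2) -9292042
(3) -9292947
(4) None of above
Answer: 4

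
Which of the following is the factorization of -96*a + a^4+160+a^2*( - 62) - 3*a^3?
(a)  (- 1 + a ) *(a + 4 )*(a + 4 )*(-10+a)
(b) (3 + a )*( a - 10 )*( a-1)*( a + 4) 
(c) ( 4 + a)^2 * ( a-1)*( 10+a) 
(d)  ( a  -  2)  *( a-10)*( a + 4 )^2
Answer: a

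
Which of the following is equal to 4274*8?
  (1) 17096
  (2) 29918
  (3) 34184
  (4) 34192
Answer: 4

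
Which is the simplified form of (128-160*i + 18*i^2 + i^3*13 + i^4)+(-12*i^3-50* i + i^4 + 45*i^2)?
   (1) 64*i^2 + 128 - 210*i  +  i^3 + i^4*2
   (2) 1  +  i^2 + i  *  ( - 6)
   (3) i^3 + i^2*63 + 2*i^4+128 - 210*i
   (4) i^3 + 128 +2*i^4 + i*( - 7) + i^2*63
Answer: 3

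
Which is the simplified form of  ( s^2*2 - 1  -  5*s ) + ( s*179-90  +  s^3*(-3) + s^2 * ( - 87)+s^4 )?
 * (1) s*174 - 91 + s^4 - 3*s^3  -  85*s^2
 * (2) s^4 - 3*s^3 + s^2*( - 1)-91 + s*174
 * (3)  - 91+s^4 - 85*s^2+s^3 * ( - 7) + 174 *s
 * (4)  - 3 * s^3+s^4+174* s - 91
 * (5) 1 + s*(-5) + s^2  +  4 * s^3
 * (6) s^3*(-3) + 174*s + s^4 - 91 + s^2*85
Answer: 1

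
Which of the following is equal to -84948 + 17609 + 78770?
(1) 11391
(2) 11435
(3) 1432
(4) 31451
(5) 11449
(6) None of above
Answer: 6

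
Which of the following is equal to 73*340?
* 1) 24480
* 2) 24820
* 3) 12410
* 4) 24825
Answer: 2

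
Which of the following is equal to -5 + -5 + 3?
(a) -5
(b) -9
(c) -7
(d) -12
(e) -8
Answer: c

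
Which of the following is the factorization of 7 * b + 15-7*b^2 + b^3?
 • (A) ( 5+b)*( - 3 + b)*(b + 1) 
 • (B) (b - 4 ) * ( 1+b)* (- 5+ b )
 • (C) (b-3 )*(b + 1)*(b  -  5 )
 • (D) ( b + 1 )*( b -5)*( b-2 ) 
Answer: C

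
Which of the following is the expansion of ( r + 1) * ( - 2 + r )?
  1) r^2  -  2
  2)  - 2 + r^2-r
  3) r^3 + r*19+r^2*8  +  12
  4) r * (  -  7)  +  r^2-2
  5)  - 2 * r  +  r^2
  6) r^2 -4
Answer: 2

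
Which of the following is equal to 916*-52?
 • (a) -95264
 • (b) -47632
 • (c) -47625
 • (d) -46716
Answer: b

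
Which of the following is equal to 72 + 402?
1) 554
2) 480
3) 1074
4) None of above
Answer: 4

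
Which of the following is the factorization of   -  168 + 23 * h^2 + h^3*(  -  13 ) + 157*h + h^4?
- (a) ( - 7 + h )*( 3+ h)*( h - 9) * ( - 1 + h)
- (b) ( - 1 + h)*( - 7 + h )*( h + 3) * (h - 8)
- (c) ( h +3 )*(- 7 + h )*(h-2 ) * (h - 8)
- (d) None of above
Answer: b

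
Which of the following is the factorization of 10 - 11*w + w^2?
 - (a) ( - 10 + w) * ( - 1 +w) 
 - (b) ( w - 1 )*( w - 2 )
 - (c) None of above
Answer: a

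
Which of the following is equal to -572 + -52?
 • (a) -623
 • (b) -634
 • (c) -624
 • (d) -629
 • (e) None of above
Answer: c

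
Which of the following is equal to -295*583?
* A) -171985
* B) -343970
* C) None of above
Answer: A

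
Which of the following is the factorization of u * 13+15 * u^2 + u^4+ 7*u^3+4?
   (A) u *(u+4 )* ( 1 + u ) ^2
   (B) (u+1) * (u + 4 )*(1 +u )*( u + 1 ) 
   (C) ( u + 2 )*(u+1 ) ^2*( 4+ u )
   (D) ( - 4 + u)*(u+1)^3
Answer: B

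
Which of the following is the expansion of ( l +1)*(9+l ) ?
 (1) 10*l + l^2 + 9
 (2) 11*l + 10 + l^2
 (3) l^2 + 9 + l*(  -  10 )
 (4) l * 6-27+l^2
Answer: 1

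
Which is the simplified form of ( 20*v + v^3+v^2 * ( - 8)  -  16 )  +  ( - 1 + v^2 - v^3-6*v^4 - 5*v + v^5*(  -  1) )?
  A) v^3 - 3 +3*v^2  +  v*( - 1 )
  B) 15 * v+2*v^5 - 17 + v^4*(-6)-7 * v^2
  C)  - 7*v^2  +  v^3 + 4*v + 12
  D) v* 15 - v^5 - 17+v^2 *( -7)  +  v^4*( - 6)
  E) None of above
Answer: D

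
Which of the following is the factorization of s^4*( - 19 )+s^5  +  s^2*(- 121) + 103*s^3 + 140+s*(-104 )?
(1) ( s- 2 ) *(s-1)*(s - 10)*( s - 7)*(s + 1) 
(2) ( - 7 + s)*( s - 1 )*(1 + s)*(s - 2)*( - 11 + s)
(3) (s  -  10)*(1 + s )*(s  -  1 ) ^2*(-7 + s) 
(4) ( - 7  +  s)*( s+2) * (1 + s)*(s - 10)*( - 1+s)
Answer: 1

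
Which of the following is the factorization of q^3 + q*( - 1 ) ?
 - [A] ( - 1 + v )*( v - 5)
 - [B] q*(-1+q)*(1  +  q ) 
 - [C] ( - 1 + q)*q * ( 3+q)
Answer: B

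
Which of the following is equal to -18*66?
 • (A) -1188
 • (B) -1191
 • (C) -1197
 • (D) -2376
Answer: A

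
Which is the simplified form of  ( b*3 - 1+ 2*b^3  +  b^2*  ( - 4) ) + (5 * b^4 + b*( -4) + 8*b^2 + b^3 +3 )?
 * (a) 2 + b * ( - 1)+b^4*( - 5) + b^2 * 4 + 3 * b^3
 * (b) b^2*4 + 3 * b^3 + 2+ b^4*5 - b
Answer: b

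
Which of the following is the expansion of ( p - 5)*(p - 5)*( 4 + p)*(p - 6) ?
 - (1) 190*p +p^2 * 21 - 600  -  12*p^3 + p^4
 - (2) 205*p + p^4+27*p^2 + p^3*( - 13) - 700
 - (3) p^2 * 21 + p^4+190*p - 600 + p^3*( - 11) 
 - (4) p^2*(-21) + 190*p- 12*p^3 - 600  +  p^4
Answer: 1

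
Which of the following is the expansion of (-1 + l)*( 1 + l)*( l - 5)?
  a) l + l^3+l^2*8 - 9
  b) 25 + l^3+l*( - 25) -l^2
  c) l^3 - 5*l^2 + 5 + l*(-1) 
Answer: c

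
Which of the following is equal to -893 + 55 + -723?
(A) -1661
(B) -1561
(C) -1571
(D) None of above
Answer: B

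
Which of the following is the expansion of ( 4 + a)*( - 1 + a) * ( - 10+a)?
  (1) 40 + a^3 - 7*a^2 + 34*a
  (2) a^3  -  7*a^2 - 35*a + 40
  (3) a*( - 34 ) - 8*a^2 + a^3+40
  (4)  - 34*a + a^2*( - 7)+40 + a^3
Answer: 4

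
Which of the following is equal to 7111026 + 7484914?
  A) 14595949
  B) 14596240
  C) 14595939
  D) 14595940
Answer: D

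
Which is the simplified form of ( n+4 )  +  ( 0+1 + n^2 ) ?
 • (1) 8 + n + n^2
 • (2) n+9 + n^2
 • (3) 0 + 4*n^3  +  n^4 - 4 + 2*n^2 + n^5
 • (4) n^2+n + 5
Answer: 4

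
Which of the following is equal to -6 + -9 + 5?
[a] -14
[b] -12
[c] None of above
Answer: c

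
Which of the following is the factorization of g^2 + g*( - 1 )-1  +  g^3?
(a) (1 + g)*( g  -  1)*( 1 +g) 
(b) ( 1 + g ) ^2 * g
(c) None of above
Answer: a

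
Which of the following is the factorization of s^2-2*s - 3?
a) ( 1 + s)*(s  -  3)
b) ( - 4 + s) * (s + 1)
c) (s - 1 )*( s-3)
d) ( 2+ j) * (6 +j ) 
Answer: a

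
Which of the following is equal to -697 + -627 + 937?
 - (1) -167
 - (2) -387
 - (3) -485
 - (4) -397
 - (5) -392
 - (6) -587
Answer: 2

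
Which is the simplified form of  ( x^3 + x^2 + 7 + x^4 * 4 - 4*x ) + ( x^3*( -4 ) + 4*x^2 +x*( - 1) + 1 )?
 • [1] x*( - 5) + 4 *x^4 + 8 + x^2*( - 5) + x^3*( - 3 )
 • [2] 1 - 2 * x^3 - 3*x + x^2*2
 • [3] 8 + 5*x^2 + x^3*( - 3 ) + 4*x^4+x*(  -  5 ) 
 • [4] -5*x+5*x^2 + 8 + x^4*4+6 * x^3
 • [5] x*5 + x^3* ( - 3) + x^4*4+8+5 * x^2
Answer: 3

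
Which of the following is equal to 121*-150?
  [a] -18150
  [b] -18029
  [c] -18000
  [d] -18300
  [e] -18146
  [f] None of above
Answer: a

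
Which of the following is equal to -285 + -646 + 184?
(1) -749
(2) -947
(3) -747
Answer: 3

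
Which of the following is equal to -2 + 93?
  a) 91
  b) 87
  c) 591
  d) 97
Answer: a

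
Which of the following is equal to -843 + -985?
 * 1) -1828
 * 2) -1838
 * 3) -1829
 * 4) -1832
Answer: 1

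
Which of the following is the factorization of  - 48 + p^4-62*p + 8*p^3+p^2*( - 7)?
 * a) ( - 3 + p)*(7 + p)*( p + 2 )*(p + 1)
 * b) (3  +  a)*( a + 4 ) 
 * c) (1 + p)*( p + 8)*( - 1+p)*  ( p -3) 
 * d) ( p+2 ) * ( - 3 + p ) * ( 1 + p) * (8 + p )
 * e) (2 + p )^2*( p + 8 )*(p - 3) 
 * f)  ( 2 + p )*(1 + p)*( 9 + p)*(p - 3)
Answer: d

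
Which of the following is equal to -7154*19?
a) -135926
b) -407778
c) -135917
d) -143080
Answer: a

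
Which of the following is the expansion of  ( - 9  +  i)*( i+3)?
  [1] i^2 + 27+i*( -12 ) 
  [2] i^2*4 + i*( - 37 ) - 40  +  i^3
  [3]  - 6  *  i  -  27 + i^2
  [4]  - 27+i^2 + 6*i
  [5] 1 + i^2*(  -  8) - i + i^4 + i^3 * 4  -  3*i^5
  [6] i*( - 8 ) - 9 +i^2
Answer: 3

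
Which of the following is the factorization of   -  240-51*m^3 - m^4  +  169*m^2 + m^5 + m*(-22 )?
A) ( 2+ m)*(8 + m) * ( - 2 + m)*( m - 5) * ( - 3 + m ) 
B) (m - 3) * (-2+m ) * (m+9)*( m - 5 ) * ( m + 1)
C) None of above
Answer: C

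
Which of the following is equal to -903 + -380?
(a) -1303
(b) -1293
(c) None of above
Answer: c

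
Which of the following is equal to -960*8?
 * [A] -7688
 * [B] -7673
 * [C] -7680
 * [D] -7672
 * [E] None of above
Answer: C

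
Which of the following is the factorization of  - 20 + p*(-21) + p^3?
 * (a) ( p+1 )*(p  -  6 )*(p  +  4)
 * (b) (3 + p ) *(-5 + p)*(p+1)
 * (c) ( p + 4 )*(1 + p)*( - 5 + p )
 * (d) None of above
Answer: c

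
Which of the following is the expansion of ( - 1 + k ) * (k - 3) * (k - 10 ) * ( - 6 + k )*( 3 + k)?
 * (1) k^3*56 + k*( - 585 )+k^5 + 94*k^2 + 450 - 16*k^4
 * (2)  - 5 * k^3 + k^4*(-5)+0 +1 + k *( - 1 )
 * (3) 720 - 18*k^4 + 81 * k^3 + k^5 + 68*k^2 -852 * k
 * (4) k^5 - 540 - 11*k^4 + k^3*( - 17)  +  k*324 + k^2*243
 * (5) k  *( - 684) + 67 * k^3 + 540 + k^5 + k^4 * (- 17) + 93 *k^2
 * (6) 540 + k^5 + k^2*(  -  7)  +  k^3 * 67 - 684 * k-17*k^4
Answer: 5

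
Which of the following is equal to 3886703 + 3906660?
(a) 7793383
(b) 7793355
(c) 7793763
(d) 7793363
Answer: d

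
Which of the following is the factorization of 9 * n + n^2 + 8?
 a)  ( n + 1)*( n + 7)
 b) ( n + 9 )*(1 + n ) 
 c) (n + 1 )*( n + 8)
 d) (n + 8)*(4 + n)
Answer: c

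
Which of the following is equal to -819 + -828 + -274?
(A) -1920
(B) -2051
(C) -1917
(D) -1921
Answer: D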